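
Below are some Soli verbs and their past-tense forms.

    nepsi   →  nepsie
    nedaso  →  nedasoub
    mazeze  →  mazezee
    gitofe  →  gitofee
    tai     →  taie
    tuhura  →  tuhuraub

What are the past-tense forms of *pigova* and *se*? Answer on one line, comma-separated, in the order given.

pigovaub, see

The alternation tracks the last vowel of the stem — -e when the last vowel of the stem is a front vowel (*nepsi*, *mazeze*, *gitofe*, *tai*); -ub when the last vowel of the stem is a back vowel (*nedaso*, *tuhura*).
*pigova*: last vowel = /a/, a back vowel → -ub → *pigovaub*.
Since the last vowel of *se* is /e/ (a front vowel), it takes -e, giving *see*.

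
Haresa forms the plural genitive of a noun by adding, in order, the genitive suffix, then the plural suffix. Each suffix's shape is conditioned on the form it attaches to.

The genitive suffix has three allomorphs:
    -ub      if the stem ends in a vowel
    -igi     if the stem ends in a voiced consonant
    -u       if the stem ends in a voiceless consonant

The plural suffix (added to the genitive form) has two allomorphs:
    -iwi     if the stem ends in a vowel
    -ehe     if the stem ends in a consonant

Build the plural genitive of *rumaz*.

rumazigiiwi

*rumaz*: final sound = /z/, a voiced consonant → -igi → *rumazigi*.
The genitive form *rumazigi* — final sound /i/ (a vowel) → -iwi → *rumazigiiwi*.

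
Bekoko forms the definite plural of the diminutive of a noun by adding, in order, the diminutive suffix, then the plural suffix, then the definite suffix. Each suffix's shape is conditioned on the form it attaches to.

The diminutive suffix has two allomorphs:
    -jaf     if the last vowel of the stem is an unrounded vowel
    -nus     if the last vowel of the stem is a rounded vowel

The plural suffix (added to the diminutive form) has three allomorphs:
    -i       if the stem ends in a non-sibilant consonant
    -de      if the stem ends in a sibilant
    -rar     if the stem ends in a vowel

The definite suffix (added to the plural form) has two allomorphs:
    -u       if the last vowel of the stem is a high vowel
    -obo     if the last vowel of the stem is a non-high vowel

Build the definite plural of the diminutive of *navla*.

Since the last vowel of *navla* is /a/ (an unrounded vowel), it takes -jaf, giving *navlajaf*.
The diminutive form *navlajaf* — final sound /f/ (a non-sibilant consonant) → -i → *navlajafi*.
Since the last vowel of the plural form *navlajafi* is /i/ (a high vowel), it takes -u, giving *navlajafiu*.

navlajafiu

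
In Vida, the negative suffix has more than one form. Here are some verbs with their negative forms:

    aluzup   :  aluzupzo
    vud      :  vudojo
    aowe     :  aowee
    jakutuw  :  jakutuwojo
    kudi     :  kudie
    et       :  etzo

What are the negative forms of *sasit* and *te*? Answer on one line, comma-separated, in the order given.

The pattern is voicing of the final sound: -zo when the stem ends in a voiceless consonant (*aluzup*, *et*); -ojo when the stem ends in a voiced consonant (*vud*, *jakutuw*); -e when the stem ends in a vowel (*aowe*, *kudi*).
*sasit* — final sound /t/ (a voiceless consonant) → -zo → *sasitzo*.
*te* — final sound /e/ (a vowel) → -e → *tee*.

sasitzo, tee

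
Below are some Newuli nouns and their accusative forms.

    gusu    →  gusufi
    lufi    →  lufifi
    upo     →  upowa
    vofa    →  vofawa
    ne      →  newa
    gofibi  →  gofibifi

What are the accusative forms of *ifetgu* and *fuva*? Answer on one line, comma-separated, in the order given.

ifetgufi, fuvawa

The pattern is height harmony: -fi when the last vowel of the stem is a high vowel (*gusu*, *lufi*, *gofibi*); -wa when the last vowel of the stem is a non-high vowel (*upo*, *vofa*, *ne*).
*ifetgu*: last vowel = /u/, a high vowel → -fi → *ifetgufi*.
*fuva* — last vowel /a/ (a non-high vowel) → -wa → *fuvawa*.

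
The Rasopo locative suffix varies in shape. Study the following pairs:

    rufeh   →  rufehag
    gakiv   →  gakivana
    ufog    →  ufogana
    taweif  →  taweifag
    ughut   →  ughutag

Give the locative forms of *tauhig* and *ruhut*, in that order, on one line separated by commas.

The alternation tracks the final consonant of the stem — -ag when the stem ends in a voiceless consonant (*rufeh*, *taweif*, *ughut*); -ana when the stem ends in a voiced consonant (*gakiv*, *ufog*).
*tauhig*: final consonant = /g/, voiced → -ana → *tauhigana*.
The final consonant of *ruhut* is /t/, which is voiceless, so the suffix is -ag, giving *ruhutag*.

tauhigana, ruhutag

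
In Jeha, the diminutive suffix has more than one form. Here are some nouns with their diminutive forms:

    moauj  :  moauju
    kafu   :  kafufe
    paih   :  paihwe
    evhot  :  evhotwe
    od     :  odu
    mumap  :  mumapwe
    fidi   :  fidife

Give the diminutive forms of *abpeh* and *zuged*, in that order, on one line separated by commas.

Looking at the final sound of each stem: -we when the stem ends in a voiceless consonant (*paih*, *evhot*, *mumap*); -u when the stem ends in a voiced consonant (*moauj*, *od*); -fe when the stem ends in a vowel (*kafu*, *fidi*).
The final sound of *abpeh* is /h/, which is a voiceless consonant, so the suffix is -we, giving *abpehwe*.
Since the final sound of *zuged* is /d/ (a voiced consonant), it takes -u, giving *zugedu*.

abpehwe, zugedu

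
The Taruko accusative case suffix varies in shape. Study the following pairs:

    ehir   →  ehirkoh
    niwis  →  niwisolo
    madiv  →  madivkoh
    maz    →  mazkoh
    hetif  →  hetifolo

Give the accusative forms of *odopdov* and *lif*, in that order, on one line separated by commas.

odopdovkoh, lifolo

The suffix is conditioned by the final consonant: -olo when the stem ends in a voiceless consonant (*niwis*, *hetif*); -koh when the stem ends in a voiced consonant (*ehir*, *madiv*, *maz*).
The final consonant of *odopdov* is /v/, which is voiced, so the suffix is -koh, giving *odopdovkoh*.
Since the final consonant of *lif* is /f/ (voiceless), it takes -olo, giving *lifolo*.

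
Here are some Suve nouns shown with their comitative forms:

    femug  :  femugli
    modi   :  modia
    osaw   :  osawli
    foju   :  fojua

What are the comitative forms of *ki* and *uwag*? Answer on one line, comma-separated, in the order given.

The suffix is conditioned by the final sound: -li when the stem ends in a consonant (*femug*, *osaw*); -a when the stem ends in a vowel (*modi*, *foju*).
Since the final sound of *ki* is /i/ (a vowel), it takes -a, giving *kia*.
*uwag* — final sound /g/ (a consonant) → -li → *uwagli*.

kia, uwagli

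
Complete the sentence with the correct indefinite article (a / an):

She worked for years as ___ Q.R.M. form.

The indefinite article is chosen by the initial *sound* of the following word, not its spelling.
The initialism *Q.R.M.* is read letter by letter; the first letter, Q, is pronounced /kjuː/, which begins with a consonant sound.
So the article is *a*: She worked for years as a Q.R.M. form.

a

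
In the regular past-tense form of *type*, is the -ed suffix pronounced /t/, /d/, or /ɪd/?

The stem *type* ends in a voiceless consonant other than /t/.
The -ed suffix is realized as /ɪd/ after /t, d/; as /t/ after other voiceless consonants; and as /d/ after other voiced sounds.
So -ed on *type* is pronounced /t/.

/t/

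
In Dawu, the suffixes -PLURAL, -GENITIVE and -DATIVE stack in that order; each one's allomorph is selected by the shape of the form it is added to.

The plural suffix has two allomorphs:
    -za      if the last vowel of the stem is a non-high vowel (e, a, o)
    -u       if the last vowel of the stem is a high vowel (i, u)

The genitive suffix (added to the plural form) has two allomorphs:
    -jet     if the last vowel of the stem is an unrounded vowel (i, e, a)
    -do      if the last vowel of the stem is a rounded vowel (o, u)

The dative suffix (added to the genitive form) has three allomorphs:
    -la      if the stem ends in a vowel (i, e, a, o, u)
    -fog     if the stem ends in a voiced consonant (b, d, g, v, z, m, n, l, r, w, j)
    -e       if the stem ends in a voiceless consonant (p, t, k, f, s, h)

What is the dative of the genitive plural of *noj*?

The last vowel of *noj* is /o/, which is a non-high vowel, so the plural suffix is -za, giving *nojza*.
The plural form *nojza* — last vowel /a/ (an unrounded vowel) → -jet → *nojzajet*.
The genitive form *nojzajet*: final sound = /t/, a voiceless consonant → -e → *nojzajete*.

nojzajete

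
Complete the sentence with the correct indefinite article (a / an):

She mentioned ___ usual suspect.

a

The indefinite article is chosen by the initial *sound* of the following word, not its spelling.
*usual* begins with the sound /juː/ (u pronounced /juː/) — a consonant sound.
So the article is *a*: She mentioned a usual suspect.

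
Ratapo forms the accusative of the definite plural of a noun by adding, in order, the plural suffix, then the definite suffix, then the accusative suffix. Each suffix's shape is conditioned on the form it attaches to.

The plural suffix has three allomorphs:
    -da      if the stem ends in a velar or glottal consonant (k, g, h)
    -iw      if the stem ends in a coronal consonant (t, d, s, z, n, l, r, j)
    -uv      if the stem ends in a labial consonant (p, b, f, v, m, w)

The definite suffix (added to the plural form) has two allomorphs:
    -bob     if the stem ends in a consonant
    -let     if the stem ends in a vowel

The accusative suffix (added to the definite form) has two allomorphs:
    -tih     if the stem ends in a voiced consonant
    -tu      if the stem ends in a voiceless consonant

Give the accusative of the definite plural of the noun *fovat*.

fovatiwbobtih

Since the final consonant of *fovat* is /t/ (coronal), it takes -iw, giving *fovatiw*.
The plural form *fovatiw*: final sound = /w/, a consonant → -bob → *fovatiwbob*.
The definite form *fovatiwbob* — final consonant /b/ (voiced) → -tih → *fovatiwbobtih*.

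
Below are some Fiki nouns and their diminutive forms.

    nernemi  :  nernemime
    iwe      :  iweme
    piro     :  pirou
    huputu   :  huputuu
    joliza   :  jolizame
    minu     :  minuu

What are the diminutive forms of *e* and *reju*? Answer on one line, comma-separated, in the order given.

eme, rejuu

Looking at the last vowel of each stem: -u when the last vowel of the stem is a rounded vowel (*piro*, *huputu*, *minu*); -me when the last vowel of the stem is an unrounded vowel (*nernemi*, *iwe*, *joliza*).
*e*: last vowel = /e/, an unrounded vowel → -me → *eme*.
*reju*: last vowel = /u/, a rounded vowel → -u → *rejuu*.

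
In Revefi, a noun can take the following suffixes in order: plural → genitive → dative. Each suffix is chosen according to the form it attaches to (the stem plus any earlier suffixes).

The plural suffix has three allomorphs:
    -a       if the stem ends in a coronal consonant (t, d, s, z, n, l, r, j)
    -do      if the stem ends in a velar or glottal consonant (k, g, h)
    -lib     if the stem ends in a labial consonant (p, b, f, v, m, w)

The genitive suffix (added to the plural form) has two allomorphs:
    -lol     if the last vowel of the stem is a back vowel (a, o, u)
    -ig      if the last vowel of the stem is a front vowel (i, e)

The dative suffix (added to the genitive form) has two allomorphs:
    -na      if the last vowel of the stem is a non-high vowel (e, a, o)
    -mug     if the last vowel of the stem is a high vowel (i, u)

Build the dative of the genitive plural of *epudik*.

epudikdololna

Since the final consonant of *epudik* is /k/ (velar/glottal), it takes -do, giving *epudikdo*.
The plural form *epudikdo* — last vowel /o/ (a back vowel) → -lol → *epudikdolol*.
The genitive form *epudikdolol*: last vowel = /o/, a non-high vowel → -na → *epudikdololna*.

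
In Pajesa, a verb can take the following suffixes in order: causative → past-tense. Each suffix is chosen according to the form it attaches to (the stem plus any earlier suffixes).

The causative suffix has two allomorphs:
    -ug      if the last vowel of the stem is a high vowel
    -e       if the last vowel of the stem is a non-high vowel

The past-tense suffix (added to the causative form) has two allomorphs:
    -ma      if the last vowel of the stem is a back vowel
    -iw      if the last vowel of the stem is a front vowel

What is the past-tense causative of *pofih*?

The last vowel of *pofih* is /i/, which is a high vowel, so the causative suffix is -ug, giving *pofihug*.
The last vowel of the causative form *pofihug* is /u/, which is a back vowel, so the past-tense suffix is -ma, giving *pofihugma*.

pofihugma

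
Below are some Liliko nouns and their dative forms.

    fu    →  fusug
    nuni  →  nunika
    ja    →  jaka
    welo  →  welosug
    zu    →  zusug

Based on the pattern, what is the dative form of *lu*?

lusug

The suffix is conditioned by the last vowel: -sug when the last vowel of the stem is a rounded vowel (*fu*, *welo*, *zu*); -ka when the last vowel of the stem is an unrounded vowel (*nuni*, *ja*).
Since the last vowel of *lu* is /u/ (a rounded vowel), it takes -sug, giving *lusug*.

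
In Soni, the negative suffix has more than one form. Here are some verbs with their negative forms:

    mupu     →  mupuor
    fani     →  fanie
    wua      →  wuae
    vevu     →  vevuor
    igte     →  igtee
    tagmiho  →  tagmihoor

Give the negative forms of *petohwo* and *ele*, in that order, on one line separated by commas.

petohwoor, elee

The alternation tracks the last vowel of the stem — -or when the last vowel of the stem is a rounded vowel (*mupu*, *vevu*, *tagmiho*); -e when the last vowel of the stem is an unrounded vowel (*fani*, *wua*, *igte*).
*petohwo*: last vowel = /o/, a rounded vowel → -or → *petohwoor*.
Since the last vowel of *ele* is /e/ (an unrounded vowel), it takes -e, giving *elee*.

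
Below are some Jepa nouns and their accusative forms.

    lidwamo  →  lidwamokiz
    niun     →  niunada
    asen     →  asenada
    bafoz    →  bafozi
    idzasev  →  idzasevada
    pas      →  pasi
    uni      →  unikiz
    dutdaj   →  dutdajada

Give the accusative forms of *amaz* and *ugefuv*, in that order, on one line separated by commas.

The pattern is sibilance of the final sound: -i when the stem ends in a sibilant (*bafoz*, *pas*); -ada when the stem ends in a non-sibilant consonant (*niun*, *asen*, *idzasev*, *dutdaj*); -kiz when the stem ends in a vowel (*lidwamo*, *uni*).
*amaz*: final sound = /z/, a sibilant → -i → *amazi*.
*ugefuv* — final sound /v/ (a non-sibilant consonant) → -ada → *ugefuvada*.

amazi, ugefuvada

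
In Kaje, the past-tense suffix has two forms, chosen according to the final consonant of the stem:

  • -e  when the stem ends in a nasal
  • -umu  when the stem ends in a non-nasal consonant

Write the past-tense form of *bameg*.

bamegumu

Since the final consonant of *bameg* is /g/ (non-nasal), it takes -umu, giving *bamegumu*.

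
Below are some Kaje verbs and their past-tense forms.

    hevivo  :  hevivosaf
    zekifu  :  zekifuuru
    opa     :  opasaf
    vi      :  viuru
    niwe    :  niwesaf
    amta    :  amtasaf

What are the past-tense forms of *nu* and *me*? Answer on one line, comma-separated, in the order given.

nuuru, mesaf

Looking at the last vowel of each stem: -uru when the last vowel of the stem is a high vowel (*zekifu*, *vi*); -saf when the last vowel of the stem is a non-high vowel (*hevivo*, *opa*, *niwe*, *amta*).
The last vowel of *nu* is /u/, which is a high vowel, so the suffix is -uru, giving *nuuru*.
Since the last vowel of *me* is /e/ (a non-high vowel), it takes -saf, giving *mesaf*.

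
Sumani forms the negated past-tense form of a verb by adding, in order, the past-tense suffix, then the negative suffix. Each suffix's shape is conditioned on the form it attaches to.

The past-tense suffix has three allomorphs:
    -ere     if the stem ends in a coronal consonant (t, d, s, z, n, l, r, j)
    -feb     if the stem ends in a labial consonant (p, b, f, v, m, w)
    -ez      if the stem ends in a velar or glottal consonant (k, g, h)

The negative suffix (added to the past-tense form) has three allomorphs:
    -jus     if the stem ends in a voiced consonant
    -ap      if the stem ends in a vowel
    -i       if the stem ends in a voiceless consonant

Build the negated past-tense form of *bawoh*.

The final consonant of *bawoh* is /h/, which is velar/glottal, so the past-tense suffix is -ez, giving *bawohez*.
The past-tense form *bawohez* — final sound /z/ (a voiced consonant) → -jus → *bawohezjus*.

bawohezjus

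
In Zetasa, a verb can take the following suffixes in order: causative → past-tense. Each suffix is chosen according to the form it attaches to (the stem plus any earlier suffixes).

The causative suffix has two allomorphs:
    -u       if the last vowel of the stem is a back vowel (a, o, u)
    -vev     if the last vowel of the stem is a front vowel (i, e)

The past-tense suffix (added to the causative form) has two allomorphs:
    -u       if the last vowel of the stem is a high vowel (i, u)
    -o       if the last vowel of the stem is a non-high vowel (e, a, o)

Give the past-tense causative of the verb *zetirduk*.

zetirdukuu

Since the last vowel of *zetirduk* is /u/ (a back vowel), it takes -u, giving *zetirduku*.
The causative form *zetirduku* — last vowel /u/ (a high vowel) → -u → *zetirdukuu*.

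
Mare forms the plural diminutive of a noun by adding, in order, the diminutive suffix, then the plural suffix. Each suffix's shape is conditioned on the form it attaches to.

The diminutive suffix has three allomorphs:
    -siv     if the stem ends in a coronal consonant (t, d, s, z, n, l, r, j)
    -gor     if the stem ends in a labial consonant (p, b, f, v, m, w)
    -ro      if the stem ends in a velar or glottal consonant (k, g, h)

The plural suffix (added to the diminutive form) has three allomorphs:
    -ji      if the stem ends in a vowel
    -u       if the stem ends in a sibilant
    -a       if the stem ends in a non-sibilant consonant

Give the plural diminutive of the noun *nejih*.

Since the final consonant of *nejih* is /h/ (velar/glottal), it takes -ro, giving *nejihro*.
Since the final sound of the diminutive form *nejihro* is /o/ (a vowel), it takes -ji, giving *nejihroji*.

nejihroji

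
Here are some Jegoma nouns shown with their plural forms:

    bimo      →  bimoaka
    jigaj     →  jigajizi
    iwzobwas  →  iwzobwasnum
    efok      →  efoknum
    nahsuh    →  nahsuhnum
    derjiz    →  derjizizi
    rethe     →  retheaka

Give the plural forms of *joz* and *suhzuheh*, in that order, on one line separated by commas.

The pattern is voicing of the final sound: -num when the stem ends in a voiceless consonant (*iwzobwas*, *efok*, *nahsuh*); -izi when the stem ends in a voiced consonant (*jigaj*, *derjiz*); -aka when the stem ends in a vowel (*bimo*, *rethe*).
The final sound of *joz* is /z/, which is a voiced consonant, so the suffix is -izi, giving *jozizi*.
The final sound of *suhzuheh* is /h/, which is a voiceless consonant, so the suffix is -num, giving *suhzuhehnum*.

jozizi, suhzuhehnum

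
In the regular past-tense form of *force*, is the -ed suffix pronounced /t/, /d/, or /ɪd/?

The stem *force* ends in a voiceless consonant other than /t/.
The -ed suffix is realized as /ɪd/ after /t, d/; as /t/ after other voiceless consonants; and as /d/ after other voiced sounds.
So -ed on *force* is pronounced /t/.

/t/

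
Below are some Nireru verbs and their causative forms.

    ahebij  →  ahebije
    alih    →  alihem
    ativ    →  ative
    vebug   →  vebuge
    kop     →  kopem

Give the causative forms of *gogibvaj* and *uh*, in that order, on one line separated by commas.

The alternation tracks the final consonant of the stem — -em when the stem ends in a voiceless consonant (*alih*, *kop*); -e when the stem ends in a voiced consonant (*ahebij*, *ativ*, *vebug*).
*gogibvaj*: final consonant = /j/, voiced → -e → *gogibvaje*.
*uh* — final consonant /h/ (voiceless) → -em → *uhem*.

gogibvaje, uhem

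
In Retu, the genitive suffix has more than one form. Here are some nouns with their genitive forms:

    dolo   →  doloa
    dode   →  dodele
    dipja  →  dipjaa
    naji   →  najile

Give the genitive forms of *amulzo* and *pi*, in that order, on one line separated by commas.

amulzoa, pile

The suffix is conditioned by the last vowel: -le when the last vowel of the stem is a front vowel (*dode*, *naji*); -a when the last vowel of the stem is a back vowel (*dolo*, *dipja*).
*amulzo* — last vowel /o/ (a back vowel) → -a → *amulzoa*.
Since the last vowel of *pi* is /i/ (a front vowel), it takes -le, giving *pile*.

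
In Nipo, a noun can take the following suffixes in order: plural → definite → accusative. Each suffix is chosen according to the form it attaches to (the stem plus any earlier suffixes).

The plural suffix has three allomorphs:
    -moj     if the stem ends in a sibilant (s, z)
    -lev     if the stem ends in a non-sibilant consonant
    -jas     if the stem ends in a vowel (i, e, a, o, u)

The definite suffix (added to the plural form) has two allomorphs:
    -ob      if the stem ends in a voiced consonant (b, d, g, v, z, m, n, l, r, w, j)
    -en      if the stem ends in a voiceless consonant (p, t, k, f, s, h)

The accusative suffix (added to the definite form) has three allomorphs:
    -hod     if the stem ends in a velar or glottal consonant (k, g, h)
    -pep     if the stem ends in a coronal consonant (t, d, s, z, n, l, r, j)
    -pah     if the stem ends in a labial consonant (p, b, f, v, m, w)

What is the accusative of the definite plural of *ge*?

*ge* — final sound /e/ (a vowel) → -jas → *gejas*.
Since the final consonant of the plural form *gejas* is /s/ (voiceless), it takes -en, giving *gejasen*.
Since the final consonant of the definite form *gejasen* is /n/ (coronal), it takes -pep, giving *gejasenpep*.

gejasenpep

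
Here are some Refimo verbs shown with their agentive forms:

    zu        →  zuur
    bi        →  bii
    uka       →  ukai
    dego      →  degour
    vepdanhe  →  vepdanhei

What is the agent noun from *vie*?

viei

Looking at the last vowel of each stem: -ur when the last vowel of the stem is a rounded vowel (*zu*, *dego*); -i when the last vowel of the stem is an unrounded vowel (*bi*, *uka*, *vepdanhe*).
*vie*: last vowel = /e/, an unrounded vowel → -i → *viei*.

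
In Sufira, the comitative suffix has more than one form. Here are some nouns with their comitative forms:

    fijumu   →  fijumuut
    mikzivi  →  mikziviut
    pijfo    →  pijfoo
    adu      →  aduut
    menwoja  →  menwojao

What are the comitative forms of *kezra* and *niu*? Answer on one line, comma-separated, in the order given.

Looking at the last vowel of each stem: -ut when the last vowel of the stem is a high vowel (*fijumu*, *mikzivi*, *adu*); -o when the last vowel of the stem is a non-high vowel (*pijfo*, *menwoja*).
*kezra* — last vowel /a/ (a non-high vowel) → -o → *kezrao*.
*niu* — last vowel /u/ (a high vowel) → -ut → *niuut*.

kezrao, niuut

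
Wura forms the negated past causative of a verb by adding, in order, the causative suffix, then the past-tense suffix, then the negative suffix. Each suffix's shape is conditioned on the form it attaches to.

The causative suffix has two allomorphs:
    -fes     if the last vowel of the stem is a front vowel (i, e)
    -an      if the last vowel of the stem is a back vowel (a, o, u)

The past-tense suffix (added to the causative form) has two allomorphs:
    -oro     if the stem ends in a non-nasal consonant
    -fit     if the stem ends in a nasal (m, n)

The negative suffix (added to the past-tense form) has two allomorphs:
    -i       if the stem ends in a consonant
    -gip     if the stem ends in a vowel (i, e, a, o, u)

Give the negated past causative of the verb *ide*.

*ide* — last vowel /e/ (a front vowel) → -fes → *idefes*.
The causative form *idefes*: final consonant = /s/, non-nasal → -oro → *idefesoro*.
The past-tense form *idefesoro* — final sound /o/ (a vowel) → -gip → *idefesorogip*.

idefesorogip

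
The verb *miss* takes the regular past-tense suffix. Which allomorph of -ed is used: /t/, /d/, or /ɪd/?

/t/

The stem *miss* ends in a voiceless consonant other than /t/.
The -ed suffix is realized as /ɪd/ after /t, d/; as /t/ after other voiceless consonants; and as /d/ after other voiced sounds.
So -ed on *miss* is pronounced /t/.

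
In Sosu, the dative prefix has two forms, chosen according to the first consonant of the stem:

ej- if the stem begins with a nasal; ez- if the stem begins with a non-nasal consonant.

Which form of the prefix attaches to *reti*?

ez-

The first consonant of *reti* is /r/, which is non-nasal, so the prefix is ez-.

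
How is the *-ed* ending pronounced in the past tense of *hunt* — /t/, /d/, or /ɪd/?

/ɪd/

The stem *hunt* ends in /t/ or /d/.
The -ed suffix is realized as /ɪd/ after /t, d/; as /t/ after other voiceless consonants; and as /d/ after other voiced sounds.
So -ed on *hunt* is pronounced /ɪd/.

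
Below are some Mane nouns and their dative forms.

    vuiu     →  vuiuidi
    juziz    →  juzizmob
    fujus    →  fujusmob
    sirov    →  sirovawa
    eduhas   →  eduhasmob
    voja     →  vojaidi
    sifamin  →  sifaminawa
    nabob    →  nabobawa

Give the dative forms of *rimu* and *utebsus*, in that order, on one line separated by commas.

The pattern is sibilance of the final sound: -mob when the stem ends in a sibilant (*juziz*, *fujus*, *eduhas*); -awa when the stem ends in a non-sibilant consonant (*sirov*, *sifamin*, *nabob*); -idi when the stem ends in a vowel (*vuiu*, *voja*).
*rimu*: final sound = /u/, a vowel → -idi → *rimuidi*.
*utebsus*: final sound = /s/, a sibilant → -mob → *utebsusmob*.

rimuidi, utebsusmob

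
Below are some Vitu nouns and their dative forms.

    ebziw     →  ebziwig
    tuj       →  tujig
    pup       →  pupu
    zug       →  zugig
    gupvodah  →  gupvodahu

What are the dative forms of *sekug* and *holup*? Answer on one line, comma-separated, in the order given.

sekugig, holupu

Looking at the final consonant of each stem: -u when the stem ends in a voiceless consonant (*pup*, *gupvodah*); -ig when the stem ends in a voiced consonant (*ebziw*, *tuj*, *zug*).
The final consonant of *sekug* is /g/, which is voiced, so the suffix is -ig, giving *sekugig*.
*holup* — final consonant /p/ (voiceless) → -u → *holupu*.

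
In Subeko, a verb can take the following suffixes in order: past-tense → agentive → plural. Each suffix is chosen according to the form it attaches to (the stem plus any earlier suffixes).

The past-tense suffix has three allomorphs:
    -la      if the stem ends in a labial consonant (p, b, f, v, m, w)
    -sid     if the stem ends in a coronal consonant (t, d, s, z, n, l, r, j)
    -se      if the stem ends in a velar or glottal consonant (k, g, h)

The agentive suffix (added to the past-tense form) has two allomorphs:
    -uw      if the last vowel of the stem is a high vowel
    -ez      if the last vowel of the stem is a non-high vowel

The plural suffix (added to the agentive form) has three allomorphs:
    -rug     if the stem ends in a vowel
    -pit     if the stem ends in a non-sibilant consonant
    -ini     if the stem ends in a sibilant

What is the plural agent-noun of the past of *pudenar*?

Since the final consonant of *pudenar* is /r/ (coronal), it takes -sid, giving *pudenarsid*.
The past-tense form *pudenarsid* — last vowel /i/ (a high vowel) → -uw → *pudenarsiduw*.
Since the final sound of the agentive form *pudenarsiduw* is /w/ (a non-sibilant consonant), it takes -pit, giving *pudenarsiduwpit*.

pudenarsiduwpit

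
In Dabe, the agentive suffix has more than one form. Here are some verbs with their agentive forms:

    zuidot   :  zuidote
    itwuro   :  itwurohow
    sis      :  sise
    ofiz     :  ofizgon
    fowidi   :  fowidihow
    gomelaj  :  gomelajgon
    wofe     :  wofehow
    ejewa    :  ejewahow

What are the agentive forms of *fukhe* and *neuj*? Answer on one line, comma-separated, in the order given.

fukhehow, neujgon

The alternation tracks the final sound of the stem — -e when the stem ends in a voiceless consonant (*zuidot*, *sis*); -gon when the stem ends in a voiced consonant (*ofiz*, *gomelaj*); -how when the stem ends in a vowel (*itwuro*, *fowidi*, *wofe*, *ejewa*).
Since the final sound of *fukhe* is /e/ (a vowel), it takes -how, giving *fukhehow*.
Since the final sound of *neuj* is /j/ (a voiced consonant), it takes -gon, giving *neujgon*.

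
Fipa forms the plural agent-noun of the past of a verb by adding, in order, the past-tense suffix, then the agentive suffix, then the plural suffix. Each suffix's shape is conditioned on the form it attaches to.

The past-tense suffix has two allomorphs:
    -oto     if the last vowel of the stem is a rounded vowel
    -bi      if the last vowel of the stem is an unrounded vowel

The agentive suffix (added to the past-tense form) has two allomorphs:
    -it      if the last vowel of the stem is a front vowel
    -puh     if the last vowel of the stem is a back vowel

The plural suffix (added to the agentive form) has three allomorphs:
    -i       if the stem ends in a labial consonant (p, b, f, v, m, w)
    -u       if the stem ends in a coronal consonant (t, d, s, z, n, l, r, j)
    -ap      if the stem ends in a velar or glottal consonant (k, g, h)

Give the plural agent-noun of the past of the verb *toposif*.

toposifbiitu

Since the last vowel of *toposif* is /i/ (an unrounded vowel), it takes -bi, giving *toposifbi*.
The past-tense form *toposifbi*: last vowel = /i/, a front vowel → -it → *toposifbiit*.
Since the final consonant of the agentive form *toposifbiit* is /t/ (coronal), it takes -u, giving *toposifbiitu*.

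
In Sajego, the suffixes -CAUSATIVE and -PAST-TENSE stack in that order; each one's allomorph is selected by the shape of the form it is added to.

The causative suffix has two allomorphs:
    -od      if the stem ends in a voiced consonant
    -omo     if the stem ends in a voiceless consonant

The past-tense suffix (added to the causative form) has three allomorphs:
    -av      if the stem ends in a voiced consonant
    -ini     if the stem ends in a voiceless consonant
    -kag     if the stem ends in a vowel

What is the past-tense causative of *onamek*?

onamekomokag

Since the final consonant of *onamek* is /k/ (voiceless), it takes -omo, giving *onamekomo*.
The causative form *onamekomo* — final sound /o/ (a vowel) → -kag → *onamekomokag*.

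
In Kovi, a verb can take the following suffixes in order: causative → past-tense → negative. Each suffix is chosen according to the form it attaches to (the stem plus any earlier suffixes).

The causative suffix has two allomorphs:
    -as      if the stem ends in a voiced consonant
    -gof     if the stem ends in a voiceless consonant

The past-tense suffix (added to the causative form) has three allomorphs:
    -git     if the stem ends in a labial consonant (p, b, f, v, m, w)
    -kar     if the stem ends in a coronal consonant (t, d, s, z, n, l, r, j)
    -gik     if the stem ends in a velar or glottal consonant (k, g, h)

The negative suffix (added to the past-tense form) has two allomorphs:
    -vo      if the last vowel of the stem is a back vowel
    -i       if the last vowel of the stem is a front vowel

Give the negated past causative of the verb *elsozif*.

*elsozif*: final consonant = /f/, voiceless → -gof → *elsozifgof*.
The causative form *elsozifgof* — final consonant /f/ (labial) → -git → *elsozifgofgit*.
The last vowel of the past-tense form *elsozifgofgit* is /i/, which is a front vowel, so the negative suffix is -i, giving *elsozifgofgiti*.

elsozifgofgiti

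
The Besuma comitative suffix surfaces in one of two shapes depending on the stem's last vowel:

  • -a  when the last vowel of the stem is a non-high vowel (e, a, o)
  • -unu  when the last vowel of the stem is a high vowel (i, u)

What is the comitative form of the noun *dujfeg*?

dujfega

*dujfeg*: last vowel = /e/, a non-high vowel → -a → *dujfega*.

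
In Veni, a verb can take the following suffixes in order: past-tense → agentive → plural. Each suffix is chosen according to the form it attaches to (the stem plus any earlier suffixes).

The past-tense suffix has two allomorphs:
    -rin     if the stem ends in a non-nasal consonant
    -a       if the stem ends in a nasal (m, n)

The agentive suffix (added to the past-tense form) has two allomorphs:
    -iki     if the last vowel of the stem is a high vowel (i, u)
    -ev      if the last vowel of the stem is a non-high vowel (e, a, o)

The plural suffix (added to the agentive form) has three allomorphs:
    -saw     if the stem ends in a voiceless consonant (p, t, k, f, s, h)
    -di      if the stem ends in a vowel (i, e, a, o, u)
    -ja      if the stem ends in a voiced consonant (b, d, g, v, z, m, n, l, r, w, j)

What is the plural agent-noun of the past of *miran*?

miranaevja

*miran*: final consonant = /n/, a nasal → -a → *mirana*.
The last vowel of the past-tense form *mirana* is /a/, which is a non-high vowel, so the agentive suffix is -ev, giving *miranaev*.
The agentive form *miranaev* — final sound /v/ (a voiced consonant) → -ja → *miranaevja*.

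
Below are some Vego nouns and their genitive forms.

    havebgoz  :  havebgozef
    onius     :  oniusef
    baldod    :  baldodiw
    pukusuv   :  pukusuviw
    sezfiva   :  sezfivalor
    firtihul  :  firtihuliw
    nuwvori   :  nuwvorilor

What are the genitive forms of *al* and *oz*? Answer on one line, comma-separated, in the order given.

The suffix is conditioned by the final sound: -ef when the stem ends in a sibilant (*havebgoz*, *onius*); -iw when the stem ends in a non-sibilant consonant (*baldod*, *pukusuv*, *firtihul*); -lor when the stem ends in a vowel (*sezfiva*, *nuwvori*).
*al*: final sound = /l/, a non-sibilant consonant → -iw → *aliw*.
The final sound of *oz* is /z/, which is a sibilant, so the suffix is -ef, giving *ozef*.

aliw, ozef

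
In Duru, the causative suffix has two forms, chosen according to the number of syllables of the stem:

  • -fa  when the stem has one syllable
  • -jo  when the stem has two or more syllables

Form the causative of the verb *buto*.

*buto* has 2 syllables, so the suffix is -jo, giving *butojo*.

butojo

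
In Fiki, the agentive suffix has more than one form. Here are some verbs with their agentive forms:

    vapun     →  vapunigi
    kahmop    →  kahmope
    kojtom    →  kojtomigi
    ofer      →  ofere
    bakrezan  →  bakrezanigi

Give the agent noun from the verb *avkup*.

The alternation tracks the final consonant of the stem — -igi when the stem ends in a nasal (*vapun*, *kojtom*, *bakrezan*); -e when the stem ends in a non-nasal consonant (*kahmop*, *ofer*).
*avkup*: final consonant = /p/, non-nasal → -e → *avkupe*.

avkupe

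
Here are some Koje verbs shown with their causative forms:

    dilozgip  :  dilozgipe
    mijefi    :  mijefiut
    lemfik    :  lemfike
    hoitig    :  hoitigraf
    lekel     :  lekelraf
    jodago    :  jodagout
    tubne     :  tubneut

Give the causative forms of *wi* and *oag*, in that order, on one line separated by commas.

wiut, oagraf

Looking at the final sound of each stem: -e when the stem ends in a voiceless consonant (*dilozgip*, *lemfik*); -raf when the stem ends in a voiced consonant (*hoitig*, *lekel*); -ut when the stem ends in a vowel (*mijefi*, *jodago*, *tubne*).
*wi*: final sound = /i/, a vowel → -ut → *wiut*.
*oag*: final sound = /g/, a voiced consonant → -raf → *oagraf*.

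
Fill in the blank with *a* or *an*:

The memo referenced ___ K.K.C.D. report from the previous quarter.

a

The indefinite article is chosen by the initial *sound* of the following word, not its spelling.
The initialism *K.K.C.D.* is read letter by letter; the first letter, K, is pronounced /keɪ/, which begins with a consonant sound.
So the article is *a*: The memo referenced a K.K.C.D. report from the previous quarter.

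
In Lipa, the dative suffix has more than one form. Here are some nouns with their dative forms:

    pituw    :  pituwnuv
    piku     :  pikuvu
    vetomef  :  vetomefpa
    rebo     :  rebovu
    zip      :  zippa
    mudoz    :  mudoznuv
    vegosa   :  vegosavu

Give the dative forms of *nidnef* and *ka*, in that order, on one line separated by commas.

nidnefpa, kavu

The alternation tracks the final sound of the stem — -pa when the stem ends in a voiceless consonant (*vetomef*, *zip*); -nuv when the stem ends in a voiced consonant (*pituw*, *mudoz*); -vu when the stem ends in a vowel (*piku*, *rebo*, *vegosa*).
The final sound of *nidnef* is /f/, which is a voiceless consonant, so the suffix is -pa, giving *nidnefpa*.
Since the final sound of *ka* is /a/ (a vowel), it takes -vu, giving *kavu*.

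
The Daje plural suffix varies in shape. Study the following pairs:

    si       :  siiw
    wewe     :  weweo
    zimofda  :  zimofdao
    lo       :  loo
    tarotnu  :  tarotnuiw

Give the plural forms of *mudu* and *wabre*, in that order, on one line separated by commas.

Looking at the last vowel of each stem: -iw when the last vowel of the stem is a high vowel (*si*, *tarotnu*); -o when the last vowel of the stem is a non-high vowel (*wewe*, *zimofda*, *lo*).
*mudu*: last vowel = /u/, a high vowel → -iw → *muduiw*.
The last vowel of *wabre* is /e/, which is a non-high vowel, so the suffix is -o, giving *wabreo*.

muduiw, wabreo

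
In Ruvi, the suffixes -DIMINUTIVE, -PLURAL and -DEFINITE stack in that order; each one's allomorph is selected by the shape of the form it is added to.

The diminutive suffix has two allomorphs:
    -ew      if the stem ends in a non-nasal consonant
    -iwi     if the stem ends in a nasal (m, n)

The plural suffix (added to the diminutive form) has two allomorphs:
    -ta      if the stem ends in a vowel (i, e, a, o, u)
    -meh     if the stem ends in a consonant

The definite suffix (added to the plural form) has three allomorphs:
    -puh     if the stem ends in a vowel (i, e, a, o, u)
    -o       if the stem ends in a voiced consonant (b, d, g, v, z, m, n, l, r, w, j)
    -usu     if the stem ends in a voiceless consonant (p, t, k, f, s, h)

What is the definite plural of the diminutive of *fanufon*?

The final consonant of *fanufon* is /n/, which is a nasal, so the diminutive suffix is -iwi, giving *fanufoniwi*.
The diminutive form *fanufoniwi* — final sound /i/ (a vowel) → -ta → *fanufoniwita*.
The plural form *fanufoniwita* — final sound /a/ (a vowel) → -puh → *fanufoniwitapuh*.

fanufoniwitapuh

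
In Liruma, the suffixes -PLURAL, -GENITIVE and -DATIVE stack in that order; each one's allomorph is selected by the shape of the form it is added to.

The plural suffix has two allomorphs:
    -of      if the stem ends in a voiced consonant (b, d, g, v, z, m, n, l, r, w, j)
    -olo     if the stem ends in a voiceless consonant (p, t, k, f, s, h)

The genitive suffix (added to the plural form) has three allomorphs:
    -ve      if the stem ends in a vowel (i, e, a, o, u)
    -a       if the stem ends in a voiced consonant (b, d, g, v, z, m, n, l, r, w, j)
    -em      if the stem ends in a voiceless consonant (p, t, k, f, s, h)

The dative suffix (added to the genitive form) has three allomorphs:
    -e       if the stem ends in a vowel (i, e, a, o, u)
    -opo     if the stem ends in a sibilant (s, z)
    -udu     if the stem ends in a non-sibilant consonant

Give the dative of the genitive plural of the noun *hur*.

hurofemudu

*hur*: final consonant = /r/, voiced → -of → *hurof*.
Since the final sound of the plural form *hurof* is /f/ (a voiceless consonant), it takes -em, giving *hurofem*.
The final sound of the genitive form *hurofem* is /m/, which is a non-sibilant consonant, so the dative suffix is -udu, giving *hurofemudu*.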